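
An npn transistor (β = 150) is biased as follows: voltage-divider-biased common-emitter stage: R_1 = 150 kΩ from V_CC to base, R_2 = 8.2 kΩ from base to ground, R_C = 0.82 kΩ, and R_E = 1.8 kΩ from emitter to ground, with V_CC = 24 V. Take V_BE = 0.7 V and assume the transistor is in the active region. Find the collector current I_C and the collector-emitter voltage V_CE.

I_C ≈ 0.29 mA, V_CE ≈ 23 V

Thevenize the base divider: V_Th = V_CC·R_2/(R_1+R_2) = 24×8.2/158 = 1.24 V, R_Th = R_1‖R_2 = 7.77 kΩ.
Base-emitter loop: V_Th = I_B·R_Th + V_BE + (β+1)I_B·R_E, so I_B = (1.24 − 0.7) / (7.77 + 151×1.8) = 0.00195 mA.
I_C = β·I_B = 150×0.00195 = 0.292 mA, and I_E = (β+1)I_B = 0.294 mA.
V_CE = V_CC − I_C·R_C − I_E·R_E = 24 − 0.292×0.82 − 0.294×1.8 = 23.2 V.
V_CE = 23.2 V > 0.2 V confirms active-region operation.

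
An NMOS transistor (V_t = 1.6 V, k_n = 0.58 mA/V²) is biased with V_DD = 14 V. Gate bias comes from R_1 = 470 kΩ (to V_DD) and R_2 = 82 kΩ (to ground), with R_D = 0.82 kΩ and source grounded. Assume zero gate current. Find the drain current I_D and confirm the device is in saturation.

I_D ≈ 0.067 mA

V_G = V_DD·R_2/(R_1+R_2) = 14×82/552 = 2.08 V. With the source grounded, V_GS = V_G = 2.08 V.
Assume saturation: I_D = (k_n/2)(V_GS − V_t)² = (0.58/2)×(2.08 − 1.6)² = 0.29×0.48² = 0.0667 mA.
V_DS = V_DD − I_D·R_D = 14 − 0.0667×0.82 = 13.9 V.
Saturation requires V_DS ≥ V_GS − V_t = 0.48 V; 13.9 ≥ 0.48 ✓.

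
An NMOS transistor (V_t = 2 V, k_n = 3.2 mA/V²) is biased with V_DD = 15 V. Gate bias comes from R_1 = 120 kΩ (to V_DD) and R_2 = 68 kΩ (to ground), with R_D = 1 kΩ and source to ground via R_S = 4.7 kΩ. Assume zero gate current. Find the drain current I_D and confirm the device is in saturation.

V_G = V_DD·R_2/(R_1+R_2) = 15×68/188 = 5.43 V.
Assume saturation: I_D = (k_n/2)(V_GS − V_t)² with V_GS = V_G − I_D·R_S = 5.43 − 4.7·I_D.
Substituting gives 35.3·I_D² − 52.5·I_D + 18.8 = 0, with roots I_D = 0.599 or 0.887 mA.
The root I_D = 0.887 mA gives V_GS = 1.26 V ≤ V_t, so take I_D = 0.599 mA.
Then V_GS = 2.61 V and V_DS = V_DD − I_D(R_D+R_S) = 15 − 0.599×5.7 = 11.6 V.
Saturation requires V_DS ≥ V_GS − V_t = 0.612 V; 11.6 ≥ 0.612 ✓.

I_D ≈ 0.6 mA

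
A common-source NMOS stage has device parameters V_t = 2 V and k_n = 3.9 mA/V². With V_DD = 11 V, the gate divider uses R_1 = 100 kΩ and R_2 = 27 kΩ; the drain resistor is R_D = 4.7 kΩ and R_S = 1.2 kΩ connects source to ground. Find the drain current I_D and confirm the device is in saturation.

V_G = V_DD·R_2/(R_1+R_2) = 11×27/127 = 2.34 V.
Assume saturation: I_D = (k_n/2)(V_GS − V_t)² with V_GS = V_G − I_D·R_S = 2.34 − 1.2·I_D.
Substituting gives 2.81·I_D² − 2.58·I_D + 0.224 = 0, with roots I_D = 0.0966 or 0.824 mA.
The root I_D = 0.824 mA gives V_GS = 1.35 V ≤ V_t, so take I_D = 0.0966 mA.
Then V_GS = 2.22 V and V_DS = V_DD − I_D(R_D+R_S) = 11 − 0.0966×5.9 = 10.4 V.
Saturation requires V_DS ≥ V_GS − V_t = 0.223 V; 10.4 ≥ 0.223 ✓.

I_D ≈ 0.097 mA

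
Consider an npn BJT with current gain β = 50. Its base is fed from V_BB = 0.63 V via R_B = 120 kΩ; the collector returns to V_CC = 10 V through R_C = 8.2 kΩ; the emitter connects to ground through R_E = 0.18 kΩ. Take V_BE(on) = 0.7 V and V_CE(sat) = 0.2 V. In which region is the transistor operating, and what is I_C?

V_BB = 0.63 V ≤ V_BE(on) = 0.7 V, so the base-emitter junction is not forward biased.
The transistor is in cutoff: I_B = I_C = 0.

cutoff; I_C ≈ 0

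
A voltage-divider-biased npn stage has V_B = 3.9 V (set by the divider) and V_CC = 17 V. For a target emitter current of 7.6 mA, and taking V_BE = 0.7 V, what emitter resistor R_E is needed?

R_E ≈ 0.42 kΩ

V_E = V_B − V_BE = 3.9 − 0.7 = 3.2 V.
R_E = V_E / I_E = 3.2 / 7.6 = 0.421 kΩ.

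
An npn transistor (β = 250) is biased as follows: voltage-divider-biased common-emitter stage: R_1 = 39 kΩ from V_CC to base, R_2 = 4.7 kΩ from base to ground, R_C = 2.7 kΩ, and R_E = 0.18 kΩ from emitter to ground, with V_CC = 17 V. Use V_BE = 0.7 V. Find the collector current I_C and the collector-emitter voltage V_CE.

I_C ≈ 5.7 mA, V_CE ≈ 0.54 V

Thevenize the base divider: V_Th = V_CC·R_2/(R_1+R_2) = 17×4.7/43.7 = 1.83 V, R_Th = R_1‖R_2 = 4.19 kΩ.
Base-emitter loop: V_Th = I_B·R_Th + V_BE + (β+1)I_B·R_E, so I_B = (1.83 − 0.7) / (4.19 + 251×0.18) = 0.0229 mA.
I_C = β·I_B = 250×0.0229 = 5.71 mA, and I_E = (β+1)I_B = 5.74 mA.
V_CE = V_CC − I_C·R_C − I_E·R_E = 17 − 5.71×2.7 − 5.74×0.18 = 0.541 V.
V_CE = 0.541 V > 0.2 V confirms active-region operation.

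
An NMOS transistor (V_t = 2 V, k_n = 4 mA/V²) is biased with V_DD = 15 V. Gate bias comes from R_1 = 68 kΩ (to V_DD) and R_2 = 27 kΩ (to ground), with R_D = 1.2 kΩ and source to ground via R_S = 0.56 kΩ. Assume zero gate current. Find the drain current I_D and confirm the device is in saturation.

V_G = V_DD·R_2/(R_1+R_2) = 15×27/95 = 4.26 V.
Assume saturation: I_D = (k_n/2)(V_GS − V_t)² with V_GS = V_G − I_D·R_S = 4.26 − 0.56·I_D.
Substituting gives 0.627·I_D² − 6.07·I_D + 10.2 = 0, with roots I_D = 2.18 or 7.5 mA.
The root I_D = 7.5 mA gives V_GS = 0.0636 V ≤ V_t, so take I_D = 2.18 mA.
Then V_GS = 3.04 V and V_DS = V_DD − I_D(R_D+R_S) = 15 − 2.18×1.76 = 11.2 V.
Saturation requires V_DS ≥ V_GS − V_t = 1.04 V; 11.2 ≥ 1.04 ✓.

I_D ≈ 2.2 mA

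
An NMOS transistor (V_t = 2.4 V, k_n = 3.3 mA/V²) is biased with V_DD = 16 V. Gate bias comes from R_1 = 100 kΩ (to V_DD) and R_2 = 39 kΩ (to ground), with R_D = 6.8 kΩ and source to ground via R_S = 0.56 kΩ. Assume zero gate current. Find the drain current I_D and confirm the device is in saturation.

V_G = V_DD·R_2/(R_1+R_2) = 16×39/139 = 4.49 V.
Assume saturation: I_D = (k_n/2)(V_GS − V_t)² with V_GS = V_G − I_D·R_S = 4.49 − 0.56·I_D.
Substituting gives 0.517·I_D² − 4.86·I_D + 7.2 = 0, with roots I_D = 1.84 or 7.55 mA.
The root I_D = 7.55 mA gives V_GS = 0.261 V ≤ V_t, so take I_D = 1.84 mA.
Then V_GS = 3.46 V and V_DS = V_DD − I_D(R_D+R_S) = 16 − 1.84×7.36 = 2.43 V.
Saturation requires V_DS ≥ V_GS − V_t = 1.06 V; 2.43 ≥ 1.06 ✓.

I_D ≈ 1.8 mA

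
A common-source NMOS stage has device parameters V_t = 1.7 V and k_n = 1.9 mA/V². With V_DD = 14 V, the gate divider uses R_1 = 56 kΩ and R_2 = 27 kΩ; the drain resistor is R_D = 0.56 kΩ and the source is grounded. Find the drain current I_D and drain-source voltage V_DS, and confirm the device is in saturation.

I_D ≈ 7.7 mA, V_DS ≈ 9.7 V

V_G = V_DD·R_2/(R_1+R_2) = 14×27/83 = 4.55 V. With the source grounded, V_GS = V_G = 4.55 V.
Assume saturation: I_D = (k_n/2)(V_GS − V_t)² = (1.9/2)×(4.55 − 1.7)² = 0.95×2.85² = 7.74 mA.
V_DS = V_DD − I_D·R_D = 14 − 7.74×0.56 = 9.67 V.
Saturation requires V_DS ≥ V_GS − V_t = 2.85 V; 9.67 ≥ 2.85 ✓.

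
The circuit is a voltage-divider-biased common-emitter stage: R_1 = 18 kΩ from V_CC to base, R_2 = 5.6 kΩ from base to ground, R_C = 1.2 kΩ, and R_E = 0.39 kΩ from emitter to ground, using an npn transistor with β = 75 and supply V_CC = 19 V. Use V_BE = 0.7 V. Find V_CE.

V_CE ≈ 5.6 V

Thevenize the base divider: V_Th = V_CC·R_2/(R_1+R_2) = 19×5.6/23.6 = 4.51 V, R_Th = R_1‖R_2 = 4.27 kΩ.
Base-emitter loop: V_Th = I_B·R_Th + V_BE + (β+1)I_B·R_E, so I_B = (4.51 − 0.7) / (4.27 + 76×0.39) = 0.112 mA.
I_C = β·I_B = 75×0.112 = 8.42 mA, and I_E = (β+1)I_B = 8.54 mA.
V_CE = V_CC − I_C·R_C − I_E·R_E = 19 − 8.42×1.2 − 8.54×0.39 = 5.56 V.
V_CE = 5.56 V > 0.2 V confirms active-region operation.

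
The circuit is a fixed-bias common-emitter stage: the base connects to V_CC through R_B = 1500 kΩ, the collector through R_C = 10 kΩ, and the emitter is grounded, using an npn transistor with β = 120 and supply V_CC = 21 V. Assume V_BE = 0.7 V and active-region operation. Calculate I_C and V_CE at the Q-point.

I_C ≈ 1.6 mA, V_CE ≈ 4.8 V

Base loop: V_CC = I_B·R_B + V_BE, so I_B = (21 − 0.7)/1500 kΩ = 0.0135 mA.
In the active region I_C = β·I_B = 120 × 0.0135 = 1.62 mA.
Collector loop: V_CE = V_CC − I_C·R_C = 21 − 1.62×10 = 4.76 V.
Since V_CE = 4.76 V > V_CE(sat) ≈ 0.2 V, the transistor is in the active region as assumed.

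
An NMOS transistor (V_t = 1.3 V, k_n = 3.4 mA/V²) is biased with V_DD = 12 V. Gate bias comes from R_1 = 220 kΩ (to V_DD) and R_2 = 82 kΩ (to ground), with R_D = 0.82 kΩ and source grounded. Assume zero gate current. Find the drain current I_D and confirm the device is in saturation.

V_G = V_DD·R_2/(R_1+R_2) = 12×82/302 = 3.26 V. With the source grounded, V_GS = V_G = 3.26 V.
Assume saturation: I_D = (k_n/2)(V_GS − V_t)² = (3.4/2)×(3.26 − 1.3)² = 1.7×1.96² = 6.52 mA.
V_DS = V_DD − I_D·R_D = 12 − 6.52×0.82 = 6.65 V.
Saturation requires V_DS ≥ V_GS − V_t = 1.96 V; 6.65 ≥ 1.96 ✓.

I_D ≈ 6.5 mA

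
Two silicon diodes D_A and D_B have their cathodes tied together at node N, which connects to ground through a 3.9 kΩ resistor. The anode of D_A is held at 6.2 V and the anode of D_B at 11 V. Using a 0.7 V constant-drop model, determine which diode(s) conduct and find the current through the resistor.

Assume both conduct. Then node N would need to be at both 6.2−0.7 = 5.5 V and 11−0.7 = 10.3 V, which is impossible.
Assume only D_B conducts: V_N = 11 − 0.7 = 10.3 V, so I_R = 10.3/3.9 = 2.64 mA.
Check D_A: its anode-to-cathode voltage is 6.2 − 10.3 = -4.1 V < 0.7 V, so it is off. The assumption is consistent.

Only D_B conducts; I_R ≈ 2.6 mA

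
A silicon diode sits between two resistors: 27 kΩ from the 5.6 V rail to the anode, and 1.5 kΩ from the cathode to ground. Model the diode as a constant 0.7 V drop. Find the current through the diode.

The two resistors are in series with the diode, so KVL gives 5.6 = I·27 + 0.7 + I·1.5.
I = (5.6 − 0.7) / (27 + 1.5) kΩ = 4.9 / 28.5 = 0.172 mA.

I ≈ 0.17 mA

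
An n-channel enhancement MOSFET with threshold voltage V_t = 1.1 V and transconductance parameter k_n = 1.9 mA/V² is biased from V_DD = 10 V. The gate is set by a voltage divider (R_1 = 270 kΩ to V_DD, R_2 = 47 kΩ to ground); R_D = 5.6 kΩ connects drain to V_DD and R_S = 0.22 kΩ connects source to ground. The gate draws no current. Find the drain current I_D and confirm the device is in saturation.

I_D ≈ 0.12 mA

V_G = V_DD·R_2/(R_1+R_2) = 10×47/317 = 1.48 V.
Assume saturation: I_D = (k_n/2)(V_GS − V_t)² with V_GS = V_G − I_D·R_S = 1.48 − 0.22·I_D.
Substituting gives 0.046·I_D² − 1.16·I_D + 0.139 = 0, with roots I_D = 0.12 or 25.1 mA.
The root I_D = 25.1 mA gives V_GS = -4.04 V ≤ V_t, so take I_D = 0.12 mA.
Then V_GS = 1.46 V and V_DS = V_DD − I_D(R_D+R_S) = 10 − 0.12×5.82 = 9.3 V.
Saturation requires V_DS ≥ V_GS − V_t = 0.356 V; 9.3 ≥ 0.356 ✓.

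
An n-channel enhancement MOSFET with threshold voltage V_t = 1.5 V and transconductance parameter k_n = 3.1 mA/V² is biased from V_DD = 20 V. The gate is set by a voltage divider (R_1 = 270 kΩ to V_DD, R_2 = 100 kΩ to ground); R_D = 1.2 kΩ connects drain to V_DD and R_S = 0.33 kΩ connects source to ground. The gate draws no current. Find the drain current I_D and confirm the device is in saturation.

I_D ≈ 5.9 mA

V_G = V_DD·R_2/(R_1+R_2) = 20×100/370 = 5.41 V.
Assume saturation: I_D = (k_n/2)(V_GS − V_t)² with V_GS = V_G − I_D·R_S = 5.41 − 0.33·I_D.
Substituting gives 0.169·I_D² − 5·I_D + 23.6 = 0, with roots I_D = 5.91 or 23.7 mA.
The root I_D = 23.7 mA gives V_GS = -2.41 V ≤ V_t, so take I_D = 5.91 mA.
Then V_GS = 3.45 V and V_DS = V_DD − I_D(R_D+R_S) = 20 − 5.91×1.53 = 11 V.
Saturation requires V_DS ≥ V_GS − V_t = 1.95 V; 11 ≥ 1.95 ✓.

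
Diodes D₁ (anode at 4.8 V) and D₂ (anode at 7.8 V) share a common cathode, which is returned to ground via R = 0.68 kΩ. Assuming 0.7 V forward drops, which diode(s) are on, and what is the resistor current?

Only D₂ conducts; I_R ≈ 10 mA

Assume both conduct. Then node N would need to be at both 4.8−0.7 = 4.1 V and 7.8−0.7 = 7.1 V, which is impossible.
Assume only D₂ conducts: V_N = 7.8 − 0.7 = 7.1 V, so I_R = 7.1/0.68 = 10.4 mA.
Check D₁: its anode-to-cathode voltage is 4.8 − 7.1 = -2.3 V < 0.7 V, so it is off. The assumption is consistent.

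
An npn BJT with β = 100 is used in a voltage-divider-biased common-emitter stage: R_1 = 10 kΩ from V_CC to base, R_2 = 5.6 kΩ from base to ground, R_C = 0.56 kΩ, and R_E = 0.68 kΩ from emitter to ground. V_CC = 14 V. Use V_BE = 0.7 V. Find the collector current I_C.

I_C ≈ 6 mA

Thevenize the base divider: V_Th = V_CC·R_2/(R_1+R_2) = 14×5.6/15.6 = 5.03 V, R_Th = R_1‖R_2 = 3.59 kΩ.
Base-emitter loop: V_Th = I_B·R_Th + V_BE + (β+1)I_B·R_E, so I_B = (5.03 − 0.7) / (3.59 + 101×0.68) = 0.0599 mA.
I_C = β·I_B = 100×0.0599 = 5.99 mA, and I_E = (β+1)I_B = 6.05 mA.
V_CE = V_CC − I_C·R_C − I_E·R_E = 14 − 5.99×0.56 − 6.05×0.68 = 6.54 V.
V_CE = 6.54 V > 0.2 V confirms active-region operation.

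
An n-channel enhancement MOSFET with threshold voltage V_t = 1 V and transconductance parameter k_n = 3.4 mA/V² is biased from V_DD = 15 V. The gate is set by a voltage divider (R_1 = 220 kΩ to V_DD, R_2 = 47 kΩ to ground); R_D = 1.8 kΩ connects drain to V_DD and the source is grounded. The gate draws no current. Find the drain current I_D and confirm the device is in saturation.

I_D ≈ 4.6 mA

V_G = V_DD·R_2/(R_1+R_2) = 15×47/267 = 2.64 V. With the source grounded, V_GS = V_G = 2.64 V.
Assume saturation: I_D = (k_n/2)(V_GS − V_t)² = (3.4/2)×(2.64 − 1)² = 1.7×1.64² = 4.57 mA.
V_DS = V_DD − I_D·R_D = 15 − 4.57×1.8 = 6.77 V.
Saturation requires V_DS ≥ V_GS − V_t = 1.64 V; 6.77 ≥ 1.64 ✓.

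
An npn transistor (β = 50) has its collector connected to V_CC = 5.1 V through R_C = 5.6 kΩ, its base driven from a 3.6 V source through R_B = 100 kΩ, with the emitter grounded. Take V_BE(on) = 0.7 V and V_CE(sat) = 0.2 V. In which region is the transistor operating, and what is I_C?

saturation; I_C ≈ 0.88 mA

Assume active: I_B = (3.6 − 0.7)/100 = 0.029 mA, giving I_C = β·I_B = 1.45 mA.
But then V_CE = 5.1 − 1.45×5.6 = -3.02 V < V_CE(sat) = 0.2 V — impossible in the active region.
So the transistor is saturated. With V_CE = 0.2 V, I_C = (V_CC − 0.2)/R_C = 4.9/5.6 = 0.875 mA.
Check: β·I_B = 1.45 mA > I_C = 0.875 mA, confirming saturation.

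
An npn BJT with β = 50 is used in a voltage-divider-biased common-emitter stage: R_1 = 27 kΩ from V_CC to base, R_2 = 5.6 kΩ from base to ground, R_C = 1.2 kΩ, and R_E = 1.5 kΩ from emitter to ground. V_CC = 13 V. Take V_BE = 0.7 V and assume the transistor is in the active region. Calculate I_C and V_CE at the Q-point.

I_C ≈ 0.94 mA, V_CE ≈ 10 V

Thevenize the base divider: V_Th = V_CC·R_2/(R_1+R_2) = 13×5.6/32.6 = 2.23 V, R_Th = R_1‖R_2 = 4.64 kΩ.
Base-emitter loop: V_Th = I_B·R_Th + V_BE + (β+1)I_B·R_E, so I_B = (2.23 − 0.7) / (4.64 + 51×1.5) = 0.0189 mA.
I_C = β·I_B = 50×0.0189 = 0.945 mA, and I_E = (β+1)I_B = 0.964 mA.
V_CE = V_CC − I_C·R_C − I_E·R_E = 13 − 0.945×1.2 − 0.964×1.5 = 10.4 V.
V_CE = 10.4 V > 0.2 V confirms active-region operation.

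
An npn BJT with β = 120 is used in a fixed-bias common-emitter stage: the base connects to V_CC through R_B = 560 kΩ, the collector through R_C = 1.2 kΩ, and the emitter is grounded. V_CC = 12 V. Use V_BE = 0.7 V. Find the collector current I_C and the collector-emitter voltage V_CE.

I_C ≈ 2.4 mA, V_CE ≈ 9.1 V

Base loop: V_CC = I_B·R_B + V_BE, so I_B = (12 − 0.7)/560 kΩ = 0.0202 mA.
In the active region I_C = β·I_B = 120 × 0.0202 = 2.42 mA.
Collector loop: V_CE = V_CC − I_C·R_C = 12 − 2.42×1.2 = 9.09 V.
Since V_CE = 9.09 V > V_CE(sat) ≈ 0.2 V, the transistor is in the active region as assumed.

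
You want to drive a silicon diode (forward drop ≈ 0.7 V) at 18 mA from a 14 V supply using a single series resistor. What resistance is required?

The resistor drops V_S − V_D = 14 − 0.7 = 13.3 V at 18 mA.
R = 13.3 V / 18 mA = 0.739 kΩ.

R ≈ 0.74 kΩ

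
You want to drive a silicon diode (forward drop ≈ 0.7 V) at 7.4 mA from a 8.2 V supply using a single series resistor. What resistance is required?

The resistor drops V_S − V_D = 8.2 − 0.7 = 7.5 V at 7.4 mA.
R = 7.5 V / 7.4 mA = 1.01 kΩ.

R ≈ 1 kΩ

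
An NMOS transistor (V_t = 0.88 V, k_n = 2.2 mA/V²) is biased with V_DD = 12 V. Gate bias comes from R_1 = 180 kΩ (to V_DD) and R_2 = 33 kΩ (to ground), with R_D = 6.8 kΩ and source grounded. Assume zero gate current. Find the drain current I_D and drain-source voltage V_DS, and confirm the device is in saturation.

I_D ≈ 1.1 mA, V_DS ≈ 4.8 V

V_G = V_DD·R_2/(R_1+R_2) = 12×33/213 = 1.86 V. With the source grounded, V_GS = V_G = 1.86 V.
Assume saturation: I_D = (k_n/2)(V_GS − V_t)² = (2.2/2)×(1.86 − 0.88)² = 1.1×0.979² = 1.05 mA.
V_DS = V_DD − I_D·R_D = 12 − 1.05×6.8 = 4.83 V.
Saturation requires V_DS ≥ V_GS − V_t = 0.979 V; 4.83 ≥ 0.979 ✓.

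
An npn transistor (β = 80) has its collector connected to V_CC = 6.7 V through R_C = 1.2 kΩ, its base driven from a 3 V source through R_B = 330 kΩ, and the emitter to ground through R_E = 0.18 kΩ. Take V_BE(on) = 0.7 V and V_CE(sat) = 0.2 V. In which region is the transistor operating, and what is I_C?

Assume active. Base-emitter loop: I_B = (V_BB − V_BE)/(R_B + (β+1)R_E) = (3 − 0.7)/(330 + 81×0.18) = 0.00667 mA.
I_C = β·I_B = 80×0.00667 = 0.534 mA.
V_CE = V_CC − I_C·R_C − I_E·R_E = 6.7 − 0.534×1.2 − 0.541×0.18 = 5.96 V > V_CE(sat), so the active-region assumption holds.

active; I_C ≈ 0.53 mA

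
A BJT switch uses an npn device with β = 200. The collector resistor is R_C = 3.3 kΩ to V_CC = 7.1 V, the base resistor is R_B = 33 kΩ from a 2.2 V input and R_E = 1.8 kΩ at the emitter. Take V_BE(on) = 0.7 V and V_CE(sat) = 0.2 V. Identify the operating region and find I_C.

active; I_C ≈ 0.76 mA

Assume active. Base-emitter loop: I_B = (V_BB − V_BE)/(R_B + (β+1)R_E) = (2.2 − 0.7)/(33 + 201×1.8) = 0.0038 mA.
I_C = β·I_B = 200×0.0038 = 0.76 mA.
V_CE = V_CC − I_C·R_C − I_E·R_E = 7.1 − 0.76×3.3 − 0.764×1.8 = 3.22 V > V_CE(sat), so the active-region assumption holds.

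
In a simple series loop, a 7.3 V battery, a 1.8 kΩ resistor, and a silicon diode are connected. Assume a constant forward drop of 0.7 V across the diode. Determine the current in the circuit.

I ≈ 3.7 mA

KVL around the loop: 7.3 = V_D + I·R = 0.7 + I × 1.8 kΩ.
So I = (7.3 − 0.7) / 1.8 kΩ = 6.6 / 1.8 = 3.67 mA.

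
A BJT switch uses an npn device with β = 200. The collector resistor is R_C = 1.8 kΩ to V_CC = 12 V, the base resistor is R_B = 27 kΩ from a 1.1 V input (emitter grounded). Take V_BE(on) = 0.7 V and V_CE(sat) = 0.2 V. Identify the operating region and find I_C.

active; I_C ≈ 3 mA

Assume active. Base-emitter loop: I_B = (V_BB − V_BE)/R_B = (1.1 − 0.7)/27 = 0.0148 mA.
I_C = β·I_B = 200×0.0148 = 2.96 mA.
V_CE = V_CC − I_C·R_C = 12 − 2.96×1.8 = 6.67 V > V_CE(sat), so the active-region assumption holds.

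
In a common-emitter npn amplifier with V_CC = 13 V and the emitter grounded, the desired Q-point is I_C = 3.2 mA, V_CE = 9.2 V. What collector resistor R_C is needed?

R_C ≈ 1.2 kΩ

Collector loop: V_CC = I_C·R_C + V_CE.
R_C = (V_CC − V_CE)/I_C = (13 − 9.2)/3.2 = 1.19 kΩ.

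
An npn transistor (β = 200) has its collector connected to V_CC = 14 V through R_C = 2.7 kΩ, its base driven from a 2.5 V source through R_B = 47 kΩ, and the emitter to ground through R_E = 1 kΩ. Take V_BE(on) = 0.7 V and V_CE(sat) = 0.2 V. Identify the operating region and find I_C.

active; I_C ≈ 1.5 mA

Assume active. Base-emitter loop: I_B = (V_BB − V_BE)/(R_B + (β+1)R_E) = (2.5 − 0.7)/(47 + 201×1) = 0.00726 mA.
I_C = β·I_B = 200×0.00726 = 1.45 mA.
V_CE = V_CC − I_C·R_C − I_E·R_E = 14 − 1.45×2.7 − 1.46×1 = 8.62 V > V_CE(sat), so the active-region assumption holds.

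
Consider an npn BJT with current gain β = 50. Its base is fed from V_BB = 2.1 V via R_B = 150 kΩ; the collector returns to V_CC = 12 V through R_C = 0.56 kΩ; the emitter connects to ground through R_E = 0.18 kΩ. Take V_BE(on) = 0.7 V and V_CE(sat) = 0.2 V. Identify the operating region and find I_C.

Assume active. Base-emitter loop: I_B = (V_BB − V_BE)/(R_B + (β+1)R_E) = (2.1 − 0.7)/(150 + 51×0.18) = 0.0088 mA.
I_C = β·I_B = 50×0.0088 = 0.44 mA.
V_CE = V_CC − I_C·R_C − I_E·R_E = 12 − 0.44×0.56 − 0.449×0.18 = 11.7 V > V_CE(sat), so the active-region assumption holds.

active; I_C ≈ 0.44 mA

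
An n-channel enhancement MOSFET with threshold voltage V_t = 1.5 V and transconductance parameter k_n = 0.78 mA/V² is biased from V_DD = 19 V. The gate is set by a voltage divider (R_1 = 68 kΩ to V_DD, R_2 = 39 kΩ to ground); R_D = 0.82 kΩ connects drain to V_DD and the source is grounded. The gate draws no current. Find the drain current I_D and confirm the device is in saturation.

I_D ≈ 11 mA

V_G = V_DD·R_2/(R_1+R_2) = 19×39/107 = 6.93 V. With the source grounded, V_GS = V_G = 6.93 V.
Assume saturation: I_D = (k_n/2)(V_GS − V_t)² = (0.78/2)×(6.93 − 1.5)² = 0.39×5.43² = 11.5 mA.
V_DS = V_DD − I_D·R_D = 19 − 11.5×0.82 = 9.59 V.
Saturation requires V_DS ≥ V_GS − V_t = 5.43 V; 9.59 ≥ 5.43 ✓.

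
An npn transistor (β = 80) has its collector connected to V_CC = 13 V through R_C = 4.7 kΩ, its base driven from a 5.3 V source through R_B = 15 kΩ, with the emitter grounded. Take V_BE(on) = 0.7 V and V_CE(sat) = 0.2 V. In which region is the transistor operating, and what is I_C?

Assume active: I_B = (5.3 − 0.7)/15 = 0.307 mA, giving I_C = β·I_B = 24.5 mA.
But then V_CE = 13 − 24.5×4.7 = -102 V < V_CE(sat) = 0.2 V — impossible in the active region.
So the transistor is saturated. With V_CE = 0.2 V, I_C = (V_CC − 0.2)/R_C = 12.8/4.7 = 2.72 mA.
Check: β·I_B = 24.5 mA > I_C = 2.72 mA, confirming saturation.

saturation; I_C ≈ 2.7 mA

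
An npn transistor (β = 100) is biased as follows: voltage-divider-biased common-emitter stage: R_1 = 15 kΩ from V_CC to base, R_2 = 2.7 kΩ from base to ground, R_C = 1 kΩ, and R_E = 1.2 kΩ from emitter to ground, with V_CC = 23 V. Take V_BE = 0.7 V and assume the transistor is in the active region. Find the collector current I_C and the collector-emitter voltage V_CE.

I_C ≈ 2.3 mA, V_CE ≈ 18 V

Thevenize the base divider: V_Th = V_CC·R_2/(R_1+R_2) = 23×2.7/17.7 = 3.51 V, R_Th = R_1‖R_2 = 2.29 kΩ.
Base-emitter loop: V_Th = I_B·R_Th + V_BE + (β+1)I_B·R_E, so I_B = (3.51 − 0.7) / (2.29 + 101×1.2) = 0.0227 mA.
I_C = β·I_B = 100×0.0227 = 2.27 mA, and I_E = (β+1)I_B = 2.3 mA.
V_CE = V_CC − I_C·R_C − I_E·R_E = 23 − 2.27×1 − 2.3×1.2 = 18 V.
V_CE = 18 V > 0.2 V confirms active-region operation.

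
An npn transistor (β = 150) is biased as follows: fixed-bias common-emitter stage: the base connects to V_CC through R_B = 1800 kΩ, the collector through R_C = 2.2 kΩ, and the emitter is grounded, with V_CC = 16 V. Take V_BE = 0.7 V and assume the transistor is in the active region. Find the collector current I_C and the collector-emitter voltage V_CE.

Base loop: V_CC = I_B·R_B + V_BE, so I_B = (16 − 0.7)/1800 kΩ = 0.0085 mA.
In the active region I_C = β·I_B = 150 × 0.0085 = 1.28 mA.
Collector loop: V_CE = V_CC − I_C·R_C = 16 − 1.28×2.2 = 13.2 V.
Since V_CE = 13.2 V > V_CE(sat) ≈ 0.2 V, the transistor is in the active region as assumed.

I_C ≈ 1.3 mA, V_CE ≈ 13 V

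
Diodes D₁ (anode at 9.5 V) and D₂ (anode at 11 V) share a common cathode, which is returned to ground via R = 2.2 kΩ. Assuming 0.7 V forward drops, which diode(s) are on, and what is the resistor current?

Only D₂ conducts; I_R ≈ 4.7 mA

Assume both conduct. Then node N would need to be at both 9.5−0.7 = 8.8 V and 11−0.7 = 10.3 V, which is impossible.
Assume only D₂ conducts: V_N = 11 − 0.7 = 10.3 V, so I_R = 10.3/2.2 = 4.68 mA.
Check D₁: its anode-to-cathode voltage is 9.5 − 10.3 = -0.8 V < 0.7 V, so it is off. The assumption is consistent.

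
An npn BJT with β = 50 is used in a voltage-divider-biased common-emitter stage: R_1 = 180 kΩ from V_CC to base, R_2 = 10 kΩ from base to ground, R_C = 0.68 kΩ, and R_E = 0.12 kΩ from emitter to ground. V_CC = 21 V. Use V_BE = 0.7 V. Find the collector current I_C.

Thevenize the base divider: V_Th = V_CC·R_2/(R_1+R_2) = 21×10/190 = 1.11 V, R_Th = R_1‖R_2 = 9.47 kΩ.
Base-emitter loop: V_Th = I_B·R_Th + V_BE + (β+1)I_B·R_E, so I_B = (1.11 − 0.7) / (9.47 + 51×0.12) = 0.026 mA.
I_C = β·I_B = 50×0.026 = 1.3 mA, and I_E = (β+1)I_B = 1.33 mA.
V_CE = V_CC − I_C·R_C − I_E·R_E = 21 − 1.3×0.68 − 1.33×0.12 = 20 V.
V_CE = 20 V > 0.2 V confirms active-region operation.

I_C ≈ 1.3 mA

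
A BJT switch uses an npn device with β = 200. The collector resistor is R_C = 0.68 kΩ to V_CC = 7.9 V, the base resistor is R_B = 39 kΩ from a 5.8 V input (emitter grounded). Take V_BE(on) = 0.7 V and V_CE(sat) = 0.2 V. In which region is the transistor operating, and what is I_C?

saturation; I_C ≈ 11 mA

Assume active: I_B = (5.8 − 0.7)/39 = 0.131 mA, giving I_C = β·I_B = 26.2 mA.
But then V_CE = 7.9 − 26.2×0.68 = -9.88 V < V_CE(sat) = 0.2 V — impossible in the active region.
So the transistor is saturated. With V_CE = 0.2 V, I_C = (V_CC − 0.2)/R_C = 7.7/0.68 = 11.3 mA.
Check: β·I_B = 26.2 mA > I_C = 11.3 mA, confirming saturation.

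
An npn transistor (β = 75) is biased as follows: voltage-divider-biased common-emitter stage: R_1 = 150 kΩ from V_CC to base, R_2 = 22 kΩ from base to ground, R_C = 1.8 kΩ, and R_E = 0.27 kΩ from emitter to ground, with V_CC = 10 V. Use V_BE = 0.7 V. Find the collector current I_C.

Thevenize the base divider: V_Th = V_CC·R_2/(R_1+R_2) = 10×22/172 = 1.28 V, R_Th = R_1‖R_2 = 19.2 kΩ.
Base-emitter loop: V_Th = I_B·R_Th + V_BE + (β+1)I_B·R_E, so I_B = (1.28 − 0.7) / (19.2 + 76×0.27) = 0.0146 mA.
I_C = β·I_B = 75×0.0146 = 1.09 mA, and I_E = (β+1)I_B = 1.11 mA.
V_CE = V_CC − I_C·R_C − I_E·R_E = 10 − 1.09×1.8 − 1.11×0.27 = 7.73 V.
V_CE = 7.73 V > 0.2 V confirms active-region operation.

I_C ≈ 1.1 mA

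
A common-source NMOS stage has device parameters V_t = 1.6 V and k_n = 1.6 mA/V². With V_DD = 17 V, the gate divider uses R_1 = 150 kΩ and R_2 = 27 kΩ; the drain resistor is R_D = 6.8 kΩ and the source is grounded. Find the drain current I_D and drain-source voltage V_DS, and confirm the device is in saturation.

V_G = V_DD·R_2/(R_1+R_2) = 17×27/177 = 2.59 V. With the source grounded, V_GS = V_G = 2.59 V.
Assume saturation: I_D = (k_n/2)(V_GS − V_t)² = (1.6/2)×(2.59 − 1.6)² = 0.8×0.993² = 0.789 mA.
V_DS = V_DD − I_D·R_D = 17 − 0.789×6.8 = 11.6 V.
Saturation requires V_DS ≥ V_GS − V_t = 0.993 V; 11.6 ≥ 0.993 ✓.

I_D ≈ 0.79 mA, V_DS ≈ 12 V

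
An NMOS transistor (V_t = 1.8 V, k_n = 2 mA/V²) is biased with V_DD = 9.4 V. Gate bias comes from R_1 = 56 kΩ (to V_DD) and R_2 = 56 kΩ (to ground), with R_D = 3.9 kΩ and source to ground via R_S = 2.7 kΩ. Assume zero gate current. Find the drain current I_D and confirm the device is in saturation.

I_D ≈ 0.75 mA

V_G = V_DD·R_2/(R_1+R_2) = 9.4×56/112 = 4.7 V.
Assume saturation: I_D = (k_n/2)(V_GS − V_t)² with V_GS = V_G − I_D·R_S = 4.7 − 2.7·I_D.
Substituting gives 7.29·I_D² − 16.7·I_D + 8.41 = 0, with roots I_D = 0.753 or 1.53 mA.
The root I_D = 1.53 mA gives V_GS = 0.562 V ≤ V_t, so take I_D = 0.753 mA.
Then V_GS = 2.67 V and V_DS = V_DD − I_D(R_D+R_S) = 9.4 − 0.753×6.6 = 4.43 V.
Saturation requires V_DS ≥ V_GS − V_t = 0.868 V; 4.43 ≥ 0.868 ✓.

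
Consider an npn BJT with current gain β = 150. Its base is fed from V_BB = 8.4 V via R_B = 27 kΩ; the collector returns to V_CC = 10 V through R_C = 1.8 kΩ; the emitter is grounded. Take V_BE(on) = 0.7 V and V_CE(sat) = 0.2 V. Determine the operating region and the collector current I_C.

saturation; I_C ≈ 5.4 mA

Assume active: I_B = (8.4 − 0.7)/27 = 0.285 mA, giving I_C = β·I_B = 42.8 mA.
But then V_CE = 10 − 42.8×1.8 = -67 V < V_CE(sat) = 0.2 V — impossible in the active region.
So the transistor is saturated. With V_CE = 0.2 V, I_C = (V_CC − 0.2)/R_C = 9.8/1.8 = 5.44 mA.
Check: β·I_B = 42.8 mA > I_C = 5.44 mA, confirming saturation.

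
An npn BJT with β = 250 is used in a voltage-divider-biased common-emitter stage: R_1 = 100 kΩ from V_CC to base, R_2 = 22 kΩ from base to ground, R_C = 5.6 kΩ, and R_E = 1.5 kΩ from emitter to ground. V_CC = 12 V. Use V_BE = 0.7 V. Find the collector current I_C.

Thevenize the base divider: V_Th = V_CC·R_2/(R_1+R_2) = 12×22/122 = 2.16 V, R_Th = R_1‖R_2 = 18 kΩ.
Base-emitter loop: V_Th = I_B·R_Th + V_BE + (β+1)I_B·R_E, so I_B = (2.16 − 0.7) / (18 + 251×1.5) = 0.00371 mA.
I_C = β·I_B = 250×0.00371 = 0.928 mA, and I_E = (β+1)I_B = 0.931 mA.
V_CE = V_CC − I_C·R_C − I_E·R_E = 12 − 0.928×5.6 − 0.931×1.5 = 5.41 V.
V_CE = 5.41 V > 0.2 V confirms active-region operation.

I_C ≈ 0.93 mA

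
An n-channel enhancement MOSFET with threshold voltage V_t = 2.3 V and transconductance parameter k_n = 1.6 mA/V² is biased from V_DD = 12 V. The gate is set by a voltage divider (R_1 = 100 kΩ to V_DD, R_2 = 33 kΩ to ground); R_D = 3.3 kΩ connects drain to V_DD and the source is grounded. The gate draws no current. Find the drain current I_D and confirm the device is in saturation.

I_D ≈ 0.37 mA

V_G = V_DD·R_2/(R_1+R_2) = 12×33/133 = 2.98 V. With the source grounded, V_GS = V_G = 2.98 V.
Assume saturation: I_D = (k_n/2)(V_GS − V_t)² = (1.6/2)×(2.98 − 2.3)² = 0.8×0.677² = 0.367 mA.
V_DS = V_DD − I_D·R_D = 12 − 0.367×3.3 = 10.8 V.
Saturation requires V_DS ≥ V_GS − V_t = 0.677 V; 10.8 ≥ 0.677 ✓.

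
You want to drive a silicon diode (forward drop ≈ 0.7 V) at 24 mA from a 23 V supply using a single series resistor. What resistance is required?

The resistor drops V_S − V_D = 23 − 0.7 = 22.3 V at 24 mA.
R = 22.3 V / 24 mA = 0.929 kΩ.

R ≈ 0.93 kΩ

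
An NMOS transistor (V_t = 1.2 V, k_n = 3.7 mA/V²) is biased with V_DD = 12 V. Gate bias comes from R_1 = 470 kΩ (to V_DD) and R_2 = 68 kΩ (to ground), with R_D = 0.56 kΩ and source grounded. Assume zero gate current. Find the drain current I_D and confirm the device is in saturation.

V_G = V_DD·R_2/(R_1+R_2) = 12×68/538 = 1.52 V. With the source grounded, V_GS = V_G = 1.52 V.
Assume saturation: I_D = (k_n/2)(V_GS − V_t)² = (3.7/2)×(1.52 − 1.2)² = 1.85×0.317² = 0.186 mA.
V_DS = V_DD − I_D·R_D = 12 − 0.186×0.56 = 11.9 V.
Saturation requires V_DS ≥ V_GS − V_t = 0.317 V; 11.9 ≥ 0.317 ✓.

I_D ≈ 0.19 mA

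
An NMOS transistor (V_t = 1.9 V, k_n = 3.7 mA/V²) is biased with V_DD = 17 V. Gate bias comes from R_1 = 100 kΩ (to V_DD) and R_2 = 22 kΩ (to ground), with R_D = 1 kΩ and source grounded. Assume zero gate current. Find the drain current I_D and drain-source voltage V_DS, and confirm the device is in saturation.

I_D ≈ 2.5 mA, V_DS ≈ 14 V

V_G = V_DD·R_2/(R_1+R_2) = 17×22/122 = 3.07 V. With the source grounded, V_GS = V_G = 3.07 V.
Assume saturation: I_D = (k_n/2)(V_GS − V_t)² = (3.7/2)×(3.07 − 1.9)² = 1.85×1.17² = 2.51 mA.
V_DS = V_DD − I_D·R_D = 17 − 2.51×1 = 14.5 V.
Saturation requires V_DS ≥ V_GS − V_t = 1.17 V; 14.5 ≥ 1.17 ✓.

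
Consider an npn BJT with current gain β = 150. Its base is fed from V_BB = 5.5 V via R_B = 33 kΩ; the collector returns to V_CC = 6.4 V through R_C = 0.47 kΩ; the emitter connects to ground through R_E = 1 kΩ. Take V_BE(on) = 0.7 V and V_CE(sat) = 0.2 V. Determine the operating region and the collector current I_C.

Assume active. Base-emitter loop: I_B = (V_BB − V_BE)/(R_B + (β+1)R_E) = (5.5 − 0.7)/(33 + 151×1) = 0.0261 mA.
I_C = β·I_B = 150×0.0261 = 3.91 mA.
V_CE = V_CC − I_C·R_C − I_E·R_E = 6.4 − 3.91×0.47 − 3.94×1 = 0.622 V > V_CE(sat), so the active-region assumption holds.

active; I_C ≈ 3.9 mA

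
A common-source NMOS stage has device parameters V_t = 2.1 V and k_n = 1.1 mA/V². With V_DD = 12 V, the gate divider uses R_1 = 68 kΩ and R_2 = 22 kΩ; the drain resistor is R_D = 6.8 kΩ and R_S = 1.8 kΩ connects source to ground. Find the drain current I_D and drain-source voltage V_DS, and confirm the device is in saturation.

V_G = V_DD·R_2/(R_1+R_2) = 12×22/90 = 2.93 V.
Assume saturation: I_D = (k_n/2)(V_GS − V_t)² with V_GS = V_G − I_D·R_S = 2.93 − 1.8·I_D.
Substituting gives 1.78·I_D² − 2.65·I_D + 0.382 = 0, with roots I_D = 0.162 or 1.33 mA.
The root I_D = 1.33 mA gives V_GS = 0.548 V ≤ V_t, so take I_D = 0.162 mA.
Then V_GS = 2.64 V and V_DS = V_DD − I_D(R_D+R_S) = 12 − 0.162×8.6 = 10.6 V.
Saturation requires V_DS ≥ V_GS − V_t = 0.542 V; 10.6 ≥ 0.542 ✓.

I_D ≈ 0.16 mA, V_DS ≈ 11 V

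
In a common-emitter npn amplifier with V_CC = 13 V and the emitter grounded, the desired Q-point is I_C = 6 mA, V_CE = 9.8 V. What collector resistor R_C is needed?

R_C ≈ 0.53 kΩ

Collector loop: V_CC = I_C·R_C + V_CE.
R_C = (V_CC − V_CE)/I_C = (13 − 9.8)/6 = 0.533 kΩ.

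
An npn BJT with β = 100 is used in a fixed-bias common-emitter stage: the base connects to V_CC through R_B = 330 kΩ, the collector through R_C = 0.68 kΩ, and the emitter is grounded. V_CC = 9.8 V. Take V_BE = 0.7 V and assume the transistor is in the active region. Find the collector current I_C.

I_C ≈ 2.8 mA

Base loop: V_CC = I_B·R_B + V_BE, so I_B = (9.8 − 0.7)/330 kΩ = 0.0276 mA.
In the active region I_C = β·I_B = 100 × 0.0276 = 2.76 mA.
Collector loop: V_CE = V_CC − I_C·R_C = 9.8 − 2.76×0.68 = 7.92 V.
Since V_CE = 7.92 V > V_CE(sat) ≈ 0.2 V, the transistor is in the active region as assumed.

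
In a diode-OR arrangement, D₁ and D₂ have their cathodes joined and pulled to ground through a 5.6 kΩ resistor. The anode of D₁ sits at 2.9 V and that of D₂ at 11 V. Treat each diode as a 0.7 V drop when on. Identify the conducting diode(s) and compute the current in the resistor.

Only D₂ conducts; I_R ≈ 1.8 mA

Assume both conduct. Then node N would need to be at both 2.9−0.7 = 2.2 V and 11−0.7 = 10.3 V, which is impossible.
Assume only D₂ conducts: V_N = 11 − 0.7 = 10.3 V, so I_R = 10.3/5.6 = 1.84 mA.
Check D₁: its anode-to-cathode voltage is 2.9 − 10.3 = -7.4 V < 0.7 V, so it is off. The assumption is consistent.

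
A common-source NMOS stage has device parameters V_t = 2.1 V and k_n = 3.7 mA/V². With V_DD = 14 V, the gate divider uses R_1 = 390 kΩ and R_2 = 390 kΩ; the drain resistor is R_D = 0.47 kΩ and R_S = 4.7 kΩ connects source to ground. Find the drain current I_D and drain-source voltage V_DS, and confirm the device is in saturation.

V_G = V_DD·R_2/(R_1+R_2) = 14×390/780 = 7 V.
Assume saturation: I_D = (k_n/2)(V_GS − V_t)² with V_GS = V_G − I_D·R_S = 7 − 4.7·I_D.
Substituting gives 40.9·I_D² − 86.2·I_D + 44.4 = 0, with roots I_D = 0.895 or 1.21 mA.
The root I_D = 1.21 mA gives V_GS = 1.29 V ≤ V_t, so take I_D = 0.895 mA.
Then V_GS = 2.8 V and V_DS = V_DD − I_D(R_D+R_S) = 14 − 0.895×5.17 = 9.37 V.
Saturation requires V_DS ≥ V_GS − V_t = 0.695 V; 9.37 ≥ 0.695 ✓.

I_D ≈ 0.89 mA, V_DS ≈ 9.4 V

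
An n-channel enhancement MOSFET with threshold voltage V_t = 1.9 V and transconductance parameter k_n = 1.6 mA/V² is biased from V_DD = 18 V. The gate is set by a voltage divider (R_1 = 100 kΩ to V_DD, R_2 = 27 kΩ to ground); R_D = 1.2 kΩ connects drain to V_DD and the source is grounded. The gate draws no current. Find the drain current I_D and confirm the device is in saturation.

I_D ≈ 3 mA

V_G = V_DD·R_2/(R_1+R_2) = 18×27/127 = 3.83 V. With the source grounded, V_GS = V_G = 3.83 V.
Assume saturation: I_D = (k_n/2)(V_GS − V_t)² = (1.6/2)×(3.83 − 1.9)² = 0.8×1.93² = 2.97 mA.
V_DS = V_DD − I_D·R_D = 18 − 2.97×1.2 = 14.4 V.
Saturation requires V_DS ≥ V_GS − V_t = 1.93 V; 14.4 ≥ 1.93 ✓.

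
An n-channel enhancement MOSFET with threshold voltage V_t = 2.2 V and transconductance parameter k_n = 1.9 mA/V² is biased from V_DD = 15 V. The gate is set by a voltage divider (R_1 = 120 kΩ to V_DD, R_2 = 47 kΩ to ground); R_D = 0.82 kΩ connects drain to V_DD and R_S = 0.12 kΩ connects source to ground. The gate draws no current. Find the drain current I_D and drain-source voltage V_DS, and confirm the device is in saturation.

V_G = V_DD·R_2/(R_1+R_2) = 15×47/167 = 4.22 V.
Assume saturation: I_D = (k_n/2)(V_GS − V_t)² with V_GS = V_G − I_D·R_S = 4.22 − 0.12·I_D.
Substituting gives 0.0137·I_D² − 1.46·I_D + 3.88 = 0, with roots I_D = 2.73 or 104 mA.
The root I_D = 104 mA gives V_GS = -8.27 V ≤ V_t, so take I_D = 2.73 mA.
Then V_GS = 3.89 V and V_DS = V_DD − I_D(R_D+R_S) = 15 − 2.73×0.94 = 12.4 V.
Saturation requires V_DS ≥ V_GS − V_t = 1.69 V; 12.4 ≥ 1.69 ✓.

I_D ≈ 2.7 mA, V_DS ≈ 12 V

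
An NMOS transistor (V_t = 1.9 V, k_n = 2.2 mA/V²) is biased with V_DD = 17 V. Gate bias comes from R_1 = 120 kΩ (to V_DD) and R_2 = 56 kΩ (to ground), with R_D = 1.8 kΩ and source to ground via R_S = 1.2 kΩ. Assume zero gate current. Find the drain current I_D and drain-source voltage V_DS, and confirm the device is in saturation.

V_G = V_DD·R_2/(R_1+R_2) = 17×56/176 = 5.41 V.
Assume saturation: I_D = (k_n/2)(V_GS − V_t)² with V_GS = V_G − I_D·R_S = 5.41 − 1.2·I_D.
Substituting gives 1.58·I_D² − 10.3·I_D + 13.5 = 0, with roots I_D = 1.84 or 4.63 mA.
The root I_D = 4.63 mA gives V_GS = -0.153 V ≤ V_t, so take I_D = 1.84 mA.
Then V_GS = 3.2 V and V_DS = V_DD − I_D(R_D+R_S) = 17 − 1.84×3 = 11.5 V.
Saturation requires V_DS ≥ V_GS − V_t = 1.3 V; 11.5 ≥ 1.3 ✓.

I_D ≈ 1.8 mA, V_DS ≈ 11 V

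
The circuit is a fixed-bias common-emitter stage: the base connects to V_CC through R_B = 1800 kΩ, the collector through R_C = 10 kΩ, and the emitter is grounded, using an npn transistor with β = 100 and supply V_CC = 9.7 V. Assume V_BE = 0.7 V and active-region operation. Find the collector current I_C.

I_C ≈ 0.5 mA

Base loop: V_CC = I_B·R_B + V_BE, so I_B = (9.7 − 0.7)/1800 kΩ = 0.005 mA.
In the active region I_C = β·I_B = 100 × 0.005 = 0.5 mA.
Collector loop: V_CE = V_CC − I_C·R_C = 9.7 − 0.5×10 = 4.7 V.
Since V_CE = 4.7 V > V_CE(sat) ≈ 0.2 V, the transistor is in the active region as assumed.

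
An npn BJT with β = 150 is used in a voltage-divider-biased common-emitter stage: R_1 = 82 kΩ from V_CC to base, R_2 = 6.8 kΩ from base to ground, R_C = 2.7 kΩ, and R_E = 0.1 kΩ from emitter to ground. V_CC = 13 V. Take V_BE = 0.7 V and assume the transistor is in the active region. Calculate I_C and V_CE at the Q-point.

Thevenize the base divider: V_Th = V_CC·R_2/(R_1+R_2) = 13×6.8/88.8 = 0.995 V, R_Th = R_1‖R_2 = 6.28 kΩ.
Base-emitter loop: V_Th = I_B·R_Th + V_BE + (β+1)I_B·R_E, so I_B = (0.995 − 0.7) / (6.28 + 151×0.1) = 0.0138 mA.
I_C = β·I_B = 150×0.0138 = 2.07 mA, and I_E = (β+1)I_B = 2.09 mA.
V_CE = V_CC − I_C·R_C − I_E·R_E = 13 − 2.07×2.7 − 2.09×0.1 = 7.19 V.
V_CE = 7.19 V > 0.2 V confirms active-region operation.

I_C ≈ 2.1 mA, V_CE ≈ 7.2 V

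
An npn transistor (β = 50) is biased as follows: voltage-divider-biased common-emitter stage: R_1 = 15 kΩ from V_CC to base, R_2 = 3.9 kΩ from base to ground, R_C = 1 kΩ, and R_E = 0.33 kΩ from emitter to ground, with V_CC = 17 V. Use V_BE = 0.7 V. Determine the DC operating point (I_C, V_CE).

Thevenize the base divider: V_Th = V_CC·R_2/(R_1+R_2) = 17×3.9/18.9 = 3.51 V, R_Th = R_1‖R_2 = 3.1 kΩ.
Base-emitter loop: V_Th = I_B·R_Th + V_BE + (β+1)I_B·R_E, so I_B = (3.51 − 0.7) / (3.1 + 51×0.33) = 0.141 mA.
I_C = β·I_B = 50×0.141 = 7.05 mA, and I_E = (β+1)I_B = 7.19 mA.
V_CE = V_CC − I_C·R_C − I_E·R_E = 17 − 7.05×1 − 7.19×0.33 = 7.58 V.
V_CE = 7.58 V > 0.2 V confirms active-region operation.

I_C ≈ 7 mA, V_CE ≈ 7.6 V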